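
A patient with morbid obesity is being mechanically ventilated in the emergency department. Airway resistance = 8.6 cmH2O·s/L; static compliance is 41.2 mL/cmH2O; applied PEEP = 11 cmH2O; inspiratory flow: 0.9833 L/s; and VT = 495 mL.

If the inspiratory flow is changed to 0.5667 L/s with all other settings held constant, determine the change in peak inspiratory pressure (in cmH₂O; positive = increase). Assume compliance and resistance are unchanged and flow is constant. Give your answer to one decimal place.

-3.6

PIP = Vt/C + R·V̇ + PEEP (constant-flow equation of motion).
Only the resistive term changes: ΔPIP = R × ΔV̇ = 8.6 × (0.5667 − 0.9833) = 8.6 × -0.4166 = -3.583 cmH2O.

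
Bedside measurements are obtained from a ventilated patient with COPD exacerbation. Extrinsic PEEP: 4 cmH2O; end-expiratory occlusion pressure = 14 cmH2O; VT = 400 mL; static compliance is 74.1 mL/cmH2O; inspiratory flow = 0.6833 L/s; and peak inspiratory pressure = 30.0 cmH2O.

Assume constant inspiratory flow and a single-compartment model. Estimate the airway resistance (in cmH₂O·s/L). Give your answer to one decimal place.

Total PEEP = 14 cmH2O (set 4 + intrinsic 10); this is the baseline alveolar pressure.
Equation of motion (constant flow): PIP = Vt/C + R·V̇ + PEEP.
R·V̇ = PIP − Vt/C − PEEP = 30.0 − 400/74.1 − 14 = 30.0 − 5.398 − 14 = 10.602 cmH2O.
R = 10.602 / 0.6833 = 15.516 cmH2O·s/L.

15.5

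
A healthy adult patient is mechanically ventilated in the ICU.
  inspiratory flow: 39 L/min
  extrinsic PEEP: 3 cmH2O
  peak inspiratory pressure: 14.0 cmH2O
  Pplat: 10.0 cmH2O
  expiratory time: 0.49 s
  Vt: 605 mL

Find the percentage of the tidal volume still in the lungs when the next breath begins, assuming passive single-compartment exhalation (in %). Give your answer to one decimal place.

Flow: 39 L/min ÷ 60 = 0.65 L/s.
R = (PIP − Pplat)/V̇ = (14.0 − 10.0) / 0.65 = 4.0/0.65 = 6.154 cmH2O·s/L.
C = Vt/(Pplat − PEEP) = 605.0 / (10.0 − 3) = 605.0/7.0 = 86.429 mL/cmH2O.
τ = R × C = 6.154 × 0.08643 L/cmH2O = 0.5319 s.
Fraction remaining at end-expiration = e^(−Te/τ) = e^(−0.49/0.5319) = 0.398 → 39.8%.

39.8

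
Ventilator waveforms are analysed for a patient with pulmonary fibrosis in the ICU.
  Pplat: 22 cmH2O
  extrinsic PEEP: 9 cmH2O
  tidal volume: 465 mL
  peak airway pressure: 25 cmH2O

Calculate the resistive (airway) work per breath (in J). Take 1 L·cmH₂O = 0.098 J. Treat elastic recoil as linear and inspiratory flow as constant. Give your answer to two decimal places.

0.14

With constant inspiratory flow the resistive pressure is constant at PIP − Pplat = 25 − 22 = 3.0 cmH2O, so resistive work = 3.0 × 0.465 = 1.395 L·cmH2O.
× 0.098 J/(L·cmH2O) → 0.1367 J.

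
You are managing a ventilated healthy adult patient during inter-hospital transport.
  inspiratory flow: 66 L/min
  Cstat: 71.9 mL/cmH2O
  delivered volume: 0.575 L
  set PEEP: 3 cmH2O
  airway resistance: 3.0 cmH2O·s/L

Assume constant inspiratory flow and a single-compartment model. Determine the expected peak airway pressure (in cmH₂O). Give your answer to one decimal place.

Flow: 66 L/min ÷ 60 = 1.1 L/s.
Equation of motion (constant flow): PIP = Vt/C + R·V̇ + PEEP.
PIP = 575/71.9 + 3.0×1.1 + 3 = 7.997 + 3.3 + 3 = 14.297 cmH2O.

14.3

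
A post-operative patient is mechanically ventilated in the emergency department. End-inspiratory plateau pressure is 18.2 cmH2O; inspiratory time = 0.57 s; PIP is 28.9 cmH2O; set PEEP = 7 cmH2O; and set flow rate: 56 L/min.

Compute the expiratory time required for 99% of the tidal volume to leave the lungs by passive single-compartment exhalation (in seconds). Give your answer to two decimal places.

Flow: 56 L/min ÷ 60 = 0.9333 L/s.
Vt = flow × Ti = 0.9333 L/s × 0.57 s × 1000 mL/L = 531.98 mL.
R = (PIP − Pplat)/V̇ = (28.9 − 18.2) / 0.9333 = 10.7/0.9333 = 11.465 cmH2O·s/L.
C = Vt/(Pplat − PEEP) = 531.98 / (18.2 − 7) = 531.98/11.2 = 47.498 mL/cmH2O.
τ = R × C = 11.465 × 0.0475 L/cmH2O = 0.5446 s.
t = −τ·ln(1 − 0.99) = −0.5446·ln(0.01) = 2.508 s.

2.51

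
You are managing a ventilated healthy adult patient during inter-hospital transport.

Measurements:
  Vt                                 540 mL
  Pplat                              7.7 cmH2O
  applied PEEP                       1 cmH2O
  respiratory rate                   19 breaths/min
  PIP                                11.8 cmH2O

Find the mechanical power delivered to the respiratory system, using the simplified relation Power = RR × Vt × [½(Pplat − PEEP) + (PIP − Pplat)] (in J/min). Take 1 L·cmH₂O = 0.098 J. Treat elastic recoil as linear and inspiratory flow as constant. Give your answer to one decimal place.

Per-breath work = Vt × [½(Pplat−PEEP) + (PIP−Pplat)] = 0.540 × [0.5×6.7 + 4.1] = 0.540 × 7.45 = 4.023 L·cmH2O.
Power = 19 × 4.023 = 76.437 L·cmH2O/min.
× 0.098 J/(L·cmH2O) → 7.491 J/min.

7.5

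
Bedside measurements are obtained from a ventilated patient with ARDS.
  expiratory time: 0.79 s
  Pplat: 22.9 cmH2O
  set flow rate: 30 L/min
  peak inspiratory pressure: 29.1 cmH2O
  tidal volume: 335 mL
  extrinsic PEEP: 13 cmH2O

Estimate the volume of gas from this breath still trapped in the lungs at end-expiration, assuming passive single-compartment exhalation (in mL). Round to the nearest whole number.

51

Flow: 30 L/min ÷ 60 = 0.5 L/s.
R = (PIP − Pplat)/V̇ = (29.1 − 22.9) / 0.5 = 6.2/0.5 = 12.4 cmH2O·s/L.
C = Vt/(Pplat − PEEP) = 335.0 / (22.9 − 13) = 335.0/9.9 = 33.838 mL/cmH2O.
τ = R × C = 12.4 × 0.03384 L/cmH2O = 0.4196 s.
Fraction remaining = e^(−Te/τ) = e^(−0.79/0.4196) = 0.1522.
Trapped volume = 335.0 × 0.1522 = 50.987 mL.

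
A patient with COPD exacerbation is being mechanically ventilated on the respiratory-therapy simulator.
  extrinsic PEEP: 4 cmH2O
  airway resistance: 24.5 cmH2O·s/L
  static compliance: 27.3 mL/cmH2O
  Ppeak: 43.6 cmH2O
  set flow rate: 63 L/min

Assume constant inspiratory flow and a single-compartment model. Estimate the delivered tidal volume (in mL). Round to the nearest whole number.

379

Flow: 63 L/min ÷ 60 = 1.05 L/s.
Equation of motion (constant flow): PIP = Vt/C + R·V̇ + PEEP.
Vt/C = PIP − R·V̇ − PEEP = 43.6 − 25.725 − 4 = 13.875 cmH2O.
Vt = C × 13.875 = 27.3 × 13.875 = 378.79 mL.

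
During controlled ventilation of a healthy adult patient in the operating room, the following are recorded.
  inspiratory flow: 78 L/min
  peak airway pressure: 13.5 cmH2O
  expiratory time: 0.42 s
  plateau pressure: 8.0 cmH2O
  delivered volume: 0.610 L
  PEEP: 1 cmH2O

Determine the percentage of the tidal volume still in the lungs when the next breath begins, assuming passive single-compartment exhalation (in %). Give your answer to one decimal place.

Flow: 78 L/min ÷ 60 = 1.3 L/s.
R = (PIP − Pplat)/V̇ = (13.5 − 8.0) / 1.3 = 5.5/1.3 = 4.231 cmH2O·s/L.
C = Vt/(Pplat − PEEP) = 610.0 / (8.0 − 1) = 610.0/7.0 = 87.143 mL/cmH2O.
τ = R × C = 4.231 × 0.08714 L/cmH2O = 0.3687 s.
Fraction remaining at end-expiration = e^(−Te/τ) = e^(−0.42/0.3687) = 0.3201 → 32.01%.

32.0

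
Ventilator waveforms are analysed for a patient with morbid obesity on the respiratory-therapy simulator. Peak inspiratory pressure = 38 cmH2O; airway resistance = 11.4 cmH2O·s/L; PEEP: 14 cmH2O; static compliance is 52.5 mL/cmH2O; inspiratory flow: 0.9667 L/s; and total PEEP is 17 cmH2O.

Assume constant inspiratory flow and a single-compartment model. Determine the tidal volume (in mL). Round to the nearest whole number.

524

Total PEEP = 17 cmH2O (set 14 + intrinsic 3); this is the baseline alveolar pressure.
Equation of motion (constant flow): PIP = Vt/C + R·V̇ + PEEP.
Vt/C = PIP − R·V̇ − PEEP = 38 − 11.02 − 17 = 9.98 cmH2O.
Vt = C × 9.98 = 52.5 × 9.98 = 523.95 mL.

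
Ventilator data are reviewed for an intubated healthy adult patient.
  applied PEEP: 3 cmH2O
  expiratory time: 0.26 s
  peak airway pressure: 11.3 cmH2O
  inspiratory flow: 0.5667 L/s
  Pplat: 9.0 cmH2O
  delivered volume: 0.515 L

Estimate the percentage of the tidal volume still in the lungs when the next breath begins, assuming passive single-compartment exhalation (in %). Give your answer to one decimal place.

R = (PIP − Pplat)/V̇ = (11.3 − 9.0) / 0.5667 = 2.3/0.5667 = 4.059 cmH2O·s/L.
C = Vt/(Pplat − PEEP) = 515.0 / (9.0 − 3) = 515.0/6.0 = 85.833 mL/cmH2O.
τ = R × C = 4.059 × 0.08583 L/cmH2O = 0.3484 s.
Fraction remaining at end-expiration = e^(−Te/τ) = e^(−0.26/0.3484) = 0.4741 → 47.41%.

47.4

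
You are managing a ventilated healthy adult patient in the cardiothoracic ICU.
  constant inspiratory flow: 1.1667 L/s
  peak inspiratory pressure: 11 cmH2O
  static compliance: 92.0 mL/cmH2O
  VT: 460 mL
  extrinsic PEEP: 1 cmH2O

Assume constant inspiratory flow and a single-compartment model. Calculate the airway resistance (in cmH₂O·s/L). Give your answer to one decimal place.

4.3

Equation of motion (constant flow): PIP = Vt/C + R·V̇ + PEEP.
R·V̇ = PIP − Vt/C − PEEP = 11 − 460/92.0 − 1 = 11 − 5.0 − 1 = 5.0 cmH2O.
R = 5.0 / 1.1667 = 4.286 cmH2O·s/L.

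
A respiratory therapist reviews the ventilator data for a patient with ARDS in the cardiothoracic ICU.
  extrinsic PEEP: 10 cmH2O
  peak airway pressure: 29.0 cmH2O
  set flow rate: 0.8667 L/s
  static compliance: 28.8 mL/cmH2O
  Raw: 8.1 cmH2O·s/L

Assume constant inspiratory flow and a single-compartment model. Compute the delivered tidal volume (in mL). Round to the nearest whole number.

345

Equation of motion (constant flow): PIP = Vt/C + R·V̇ + PEEP.
Vt/C = PIP − R·V̇ − PEEP = 29.0 − 7.02 − 10 = 11.98 cmH2O.
Vt = C × 11.98 = 28.8 × 11.98 = 345.02 mL.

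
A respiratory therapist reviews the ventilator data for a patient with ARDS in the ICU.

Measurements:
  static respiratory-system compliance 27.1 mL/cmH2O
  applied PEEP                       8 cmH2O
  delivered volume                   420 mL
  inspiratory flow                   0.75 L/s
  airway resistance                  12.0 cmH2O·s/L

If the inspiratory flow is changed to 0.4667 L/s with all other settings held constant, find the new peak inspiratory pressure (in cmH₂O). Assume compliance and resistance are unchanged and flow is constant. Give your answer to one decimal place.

29.1

PIP = Vt/C + R·V̇ + PEEP (constant-flow equation of motion).
Only the resistive term changes: ΔPIP = R × ΔV̇ = 12.0 × (0.4667 − 0.75) = 12.0 × -0.2833 = -3.4 cmH2O.
Original PIP = 420/27.1 + 12.0×0.75 + 8 = 32.498 cmH2O; new PIP = 32.498 + (-3.4) = 29.098 cmH2O.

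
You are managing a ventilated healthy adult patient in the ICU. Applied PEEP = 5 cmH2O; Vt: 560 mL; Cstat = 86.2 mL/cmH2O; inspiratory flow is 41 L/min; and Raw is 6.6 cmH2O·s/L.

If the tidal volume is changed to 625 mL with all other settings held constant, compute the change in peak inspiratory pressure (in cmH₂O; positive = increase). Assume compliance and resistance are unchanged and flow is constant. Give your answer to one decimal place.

PIP = Vt/C + R·V̇ + PEEP (constant-flow equation of motion).
Only the elastic term changes: ΔPIP = ΔVt / C = (625 − 560) / 86.2 = 0.7541 cmH2O.

0.8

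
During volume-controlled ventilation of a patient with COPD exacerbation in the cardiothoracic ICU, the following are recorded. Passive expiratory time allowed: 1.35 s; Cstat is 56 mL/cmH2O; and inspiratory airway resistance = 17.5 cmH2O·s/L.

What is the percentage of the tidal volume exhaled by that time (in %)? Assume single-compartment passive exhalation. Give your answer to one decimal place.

74.8

τ = R × C = 17.5 × 56 mL/cmH2O = 17.5 × 0.056 L/cmH2O = 0.98 s.
Passive exhalation: V(t)/V₀ = e^(−t/τ) = e^(−1.35/0.98) = 0.2522.
Fraction exhaled = 1 − 0.2522 = 0.7478 → 74.78%.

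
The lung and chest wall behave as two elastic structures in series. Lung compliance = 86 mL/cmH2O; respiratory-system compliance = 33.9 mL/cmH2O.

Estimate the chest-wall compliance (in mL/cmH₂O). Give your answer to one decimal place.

1/Ccw = 1/Crs − 1/CL.
1/Ccw = 1/33.9 − 1/86 = 0.01787.
Ccw = 55.96 mL/cmH2O.

56.0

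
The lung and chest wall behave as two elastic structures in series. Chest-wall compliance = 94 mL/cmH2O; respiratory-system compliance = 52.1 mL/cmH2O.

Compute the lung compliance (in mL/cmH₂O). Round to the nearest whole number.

117

1/CL = 1/Crs − 1/Ccw.
1/CL = 1/52.1 − 1/94 = 0.008556.
CL = 116.88 mL/cmH2O.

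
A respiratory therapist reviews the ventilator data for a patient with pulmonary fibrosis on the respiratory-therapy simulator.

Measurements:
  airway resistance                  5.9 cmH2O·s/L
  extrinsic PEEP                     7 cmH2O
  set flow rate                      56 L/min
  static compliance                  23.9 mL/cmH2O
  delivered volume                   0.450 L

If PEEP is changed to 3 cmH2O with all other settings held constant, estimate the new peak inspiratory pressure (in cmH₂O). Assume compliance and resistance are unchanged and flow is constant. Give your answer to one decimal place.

Flow: 56 L/min ÷ 60 = 0.9333 L/s.
PIP = Vt/C + R·V̇ + PEEP (constant-flow equation of motion).
Only the baseline term changes: ΔPIP = ΔPEEP = 3 − 7 = -4.0 cmH2O.
Original PIP = 450/23.9 + 5.9×0.9333 + 7 = 31.335 cmH2O; new PIP = 31.335 + (-4.0) = 27.335 cmH2O.

27.3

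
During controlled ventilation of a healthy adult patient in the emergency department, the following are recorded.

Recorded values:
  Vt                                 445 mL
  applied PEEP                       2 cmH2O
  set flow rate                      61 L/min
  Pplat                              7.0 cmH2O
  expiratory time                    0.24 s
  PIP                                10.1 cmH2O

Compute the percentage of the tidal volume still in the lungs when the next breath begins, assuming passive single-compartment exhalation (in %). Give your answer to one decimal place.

Flow: 61 L/min ÷ 60 = 1.0167 L/s.
R = (PIP − Pplat)/V̇ = (10.1 − 7.0) / 1.0167 = 3.1/1.0167 = 3.049 cmH2O·s/L.
C = Vt/(Pplat − PEEP) = 445.0 / (7.0 − 2) = 445.0/5.0 = 89.0 mL/cmH2O.
τ = R × C = 3.049 × 0.089 L/cmH2O = 0.2714 s.
Fraction remaining at end-expiration = e^(−Te/τ) = e^(−0.24/0.2714) = 0.413 → 41.3%.

41.3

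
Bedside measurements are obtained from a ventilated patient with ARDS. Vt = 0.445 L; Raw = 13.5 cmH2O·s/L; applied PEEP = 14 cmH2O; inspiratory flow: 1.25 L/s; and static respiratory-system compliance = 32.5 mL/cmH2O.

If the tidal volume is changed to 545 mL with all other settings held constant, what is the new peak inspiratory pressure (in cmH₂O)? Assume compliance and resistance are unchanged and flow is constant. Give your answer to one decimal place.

PIP = Vt/C + R·V̇ + PEEP (constant-flow equation of motion).
Only the elastic term changes: ΔPIP = ΔVt / C = (545 − 445) / 32.5 = 3.077 cmH2O.
Original PIP = 445/32.5 + 13.5×1.25 + 14 = 44.567 cmH2O; new PIP = 44.567 + (3.077) = 47.644 cmH2O.

47.6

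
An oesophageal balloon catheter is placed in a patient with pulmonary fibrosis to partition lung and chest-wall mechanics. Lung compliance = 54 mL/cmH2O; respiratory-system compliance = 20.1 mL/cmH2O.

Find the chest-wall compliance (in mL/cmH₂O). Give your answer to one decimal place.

32.0

1/Ccw = 1/Crs − 1/CL.
1/Ccw = 1/20.1 − 1/54 = 0.03123.
Ccw = 32.02 mL/cmH2O.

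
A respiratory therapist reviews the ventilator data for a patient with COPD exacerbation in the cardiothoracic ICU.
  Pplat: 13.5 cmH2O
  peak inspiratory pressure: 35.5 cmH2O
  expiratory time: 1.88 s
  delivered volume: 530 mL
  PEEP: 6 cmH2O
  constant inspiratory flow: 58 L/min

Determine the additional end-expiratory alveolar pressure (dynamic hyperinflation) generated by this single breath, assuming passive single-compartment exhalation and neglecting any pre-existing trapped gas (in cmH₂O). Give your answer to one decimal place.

2.3

Flow: 58 L/min ÷ 60 = 0.9667 L/s.
R = (PIP − Pplat)/V̇ = (35.5 − 13.5) / 0.9667 = 22.0/0.9667 = 22.758 cmH2O·s/L.
C = Vt/(Pplat − PEEP) = 530.0 / (13.5 − 6) = 530.0/7.5 = 70.667 mL/cmH2O.
τ = R × C = 22.758 × 0.07067 L/cmH2O = 1.608 s.
Fraction remaining = e^(−Te/τ) = e^(−1.88/1.608) = 0.3106; trapped volume = 530.0 × 0.3106 = 164.62 mL.
Additional alveolar pressure from trapping ≈ V_trapped / C = 164.62 / 70.667 = 2.33 cmH2O.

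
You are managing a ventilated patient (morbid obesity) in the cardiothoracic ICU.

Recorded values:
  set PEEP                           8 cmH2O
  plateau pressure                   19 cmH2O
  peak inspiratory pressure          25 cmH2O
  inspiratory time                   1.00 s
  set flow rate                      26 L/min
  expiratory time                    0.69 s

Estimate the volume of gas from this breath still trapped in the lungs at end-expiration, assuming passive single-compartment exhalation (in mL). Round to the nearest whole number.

Flow: 26 L/min ÷ 60 = 0.4333 L/s.
Vt = flow × Ti = 0.4333 L/s × 1.00 s × 1000 mL/L = 433.3 mL.
R = (PIP − Pplat)/V̇ = (25 − 19) / 0.4333 = 6.0/0.4333 = 13.847 cmH2O·s/L.
C = Vt/(Pplat − PEEP) = 433.3 / (19 − 8) = 433.3/11.0 = 39.391 mL/cmH2O.
τ = R × C = 13.847 × 0.03939 L/cmH2O = 0.5454 s.
Fraction remaining = e^(−Te/τ) = e^(−0.69/0.5454) = 0.2822.
Trapped volume = 433.3 × 0.2822 = 122.28 mL.

122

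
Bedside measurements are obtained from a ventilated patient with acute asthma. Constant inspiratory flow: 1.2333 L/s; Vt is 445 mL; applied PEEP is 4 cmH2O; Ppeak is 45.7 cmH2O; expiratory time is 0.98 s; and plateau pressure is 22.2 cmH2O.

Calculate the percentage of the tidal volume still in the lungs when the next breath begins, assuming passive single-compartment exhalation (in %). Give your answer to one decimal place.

12.2

R = (PIP − Pplat)/V̇ = (45.7 − 22.2) / 1.2333 = 23.5/1.2333 = 19.055 cmH2O·s/L.
C = Vt/(Pplat − PEEP) = 445.0 / (22.2 − 4) = 445.0/18.2 = 24.451 mL/cmH2O.
τ = R × C = 19.055 × 0.02445 L/cmH2O = 0.4659 s.
Fraction remaining at end-expiration = e^(−Te/τ) = e^(−0.98/0.4659) = 0.122 → 12.2%.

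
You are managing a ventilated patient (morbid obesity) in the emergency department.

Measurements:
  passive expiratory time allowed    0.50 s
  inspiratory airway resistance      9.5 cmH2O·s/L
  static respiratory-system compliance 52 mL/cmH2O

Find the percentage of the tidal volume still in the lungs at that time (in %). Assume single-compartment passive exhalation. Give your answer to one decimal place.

τ = R × C = 9.5 × 52 mL/cmH2O = 9.5 × 0.052 L/cmH2O = 0.494 s.
Passive exhalation: V(t)/V₀ = e^(−t/τ) = e^(−0.50/0.494) = 0.3634.
Fraction remaining = 0.3634 → 36.34%.

36.3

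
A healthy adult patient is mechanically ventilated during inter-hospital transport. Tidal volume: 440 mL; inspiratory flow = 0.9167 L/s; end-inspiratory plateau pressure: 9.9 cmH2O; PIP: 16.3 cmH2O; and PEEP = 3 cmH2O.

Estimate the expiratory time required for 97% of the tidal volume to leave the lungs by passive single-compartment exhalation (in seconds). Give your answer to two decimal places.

R = (PIP − Pplat)/V̇ = (16.3 − 9.9) / 0.9167 = 6.4/0.9167 = 6.982 cmH2O·s/L.
C = Vt/(Pplat − PEEP) = 440.0 / (9.9 − 3) = 440.0/6.9 = 63.768 mL/cmH2O.
τ = R × C = 6.982 × 0.06377 L/cmH2O = 0.4452 s.
t = −τ·ln(1 − 0.97) = −0.4452·ln(0.03) = 1.561 s.

1.56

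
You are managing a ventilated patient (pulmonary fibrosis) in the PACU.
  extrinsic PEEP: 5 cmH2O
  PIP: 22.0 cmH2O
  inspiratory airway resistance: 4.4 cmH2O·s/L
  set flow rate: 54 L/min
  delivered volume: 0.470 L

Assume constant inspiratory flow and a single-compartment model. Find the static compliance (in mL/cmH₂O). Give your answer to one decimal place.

Flow: 54 L/min ÷ 60 = 0.9 L/s.
Equation of motion (constant flow): PIP = Vt/C + R·V̇ + PEEP.
Vt/C = PIP − R·V̇ − PEEP = 22.0 − 4.4×0.9 − 5 = 22.0 − 3.96 − 5 = 13.04 cmH2O.
C = Vt / 13.04 = 470 / 13.04 = 36.043 mL/cmH2O.

36.0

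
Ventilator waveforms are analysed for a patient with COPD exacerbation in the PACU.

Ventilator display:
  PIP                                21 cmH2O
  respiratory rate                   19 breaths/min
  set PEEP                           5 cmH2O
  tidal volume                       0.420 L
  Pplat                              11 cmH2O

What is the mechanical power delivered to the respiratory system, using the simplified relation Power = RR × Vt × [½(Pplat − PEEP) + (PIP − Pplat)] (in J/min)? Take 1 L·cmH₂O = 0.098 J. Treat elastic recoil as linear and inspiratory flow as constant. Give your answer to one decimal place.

10.2

Per-breath work = Vt × [½(Pplat−PEEP) + (PIP−Pplat)] = 0.420 × [0.5×6.0 + 10.0] = 0.420 × 13.0 = 5.46 L·cmH2O.
Power = 19 × 5.46 = 103.74 L·cmH2O/min.
× 0.098 J/(L·cmH2O) → 10.167 J/min.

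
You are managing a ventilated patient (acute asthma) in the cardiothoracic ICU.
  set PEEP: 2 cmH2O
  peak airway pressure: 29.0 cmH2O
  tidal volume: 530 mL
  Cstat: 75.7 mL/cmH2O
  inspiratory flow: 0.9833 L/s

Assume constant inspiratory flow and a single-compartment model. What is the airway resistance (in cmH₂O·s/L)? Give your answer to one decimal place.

Equation of motion (constant flow): PIP = Vt/C + R·V̇ + PEEP.
R·V̇ = PIP − Vt/C − PEEP = 29.0 − 530/75.7 − 2 = 29.0 − 7.001 − 2 = 19.999 cmH2O.
R = 19.999 / 0.9833 = 20.339 cmH2O·s/L.

20.3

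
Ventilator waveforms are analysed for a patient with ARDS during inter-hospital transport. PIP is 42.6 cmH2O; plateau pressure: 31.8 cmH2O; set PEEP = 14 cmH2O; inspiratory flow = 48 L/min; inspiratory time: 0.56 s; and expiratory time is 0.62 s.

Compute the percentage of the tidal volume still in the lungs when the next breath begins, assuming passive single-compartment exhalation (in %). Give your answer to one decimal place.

16.1

Flow: 48 L/min ÷ 60 = 0.8 L/s.
Vt = flow × Ti = 0.8 L/s × 0.56 s × 1000 mL/L = 448.0 mL.
R = (PIP − Pplat)/V̇ = (42.6 − 31.8) / 0.8 = 10.8/0.8 = 13.5 cmH2O·s/L.
C = Vt/(Pplat − PEEP) = 448.0 / (31.8 − 14) = 448.0/17.8 = 25.169 mL/cmH2O.
τ = R × C = 13.5 × 0.02517 L/cmH2O = 0.3398 s.
Fraction remaining at end-expiration = e^(−Te/τ) = e^(−0.62/0.3398) = 0.1613 → 16.13%.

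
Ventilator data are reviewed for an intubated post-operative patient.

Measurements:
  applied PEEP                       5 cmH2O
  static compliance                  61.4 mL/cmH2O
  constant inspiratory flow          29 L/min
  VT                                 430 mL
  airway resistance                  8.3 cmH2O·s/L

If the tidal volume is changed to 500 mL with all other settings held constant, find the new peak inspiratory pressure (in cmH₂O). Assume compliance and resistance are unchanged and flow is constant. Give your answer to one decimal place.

17.2

Flow: 29 L/min ÷ 60 = 0.4833 L/s.
PIP = Vt/C + R·V̇ + PEEP (constant-flow equation of motion).
Only the elastic term changes: ΔPIP = ΔVt / C = (500 − 430) / 61.4 = 1.14 cmH2O.
Original PIP = 430/61.4 + 8.3×0.4833 + 5 = 16.015 cmH2O; new PIP = 16.015 + (1.14) = 17.155 cmH2O.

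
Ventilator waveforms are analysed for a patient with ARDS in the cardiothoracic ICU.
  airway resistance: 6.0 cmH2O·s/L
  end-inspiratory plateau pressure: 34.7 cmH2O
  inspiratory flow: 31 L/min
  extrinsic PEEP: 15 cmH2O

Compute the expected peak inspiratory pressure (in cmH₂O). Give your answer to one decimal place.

37.8

Flow: 31 L/min ÷ 60 = 0.5167 L/s.
PIP = Pplat + Raw × flow = 34.7 + 6.0 × 0.5167 = 34.7 + 3.1 = 37.8 cmH2O.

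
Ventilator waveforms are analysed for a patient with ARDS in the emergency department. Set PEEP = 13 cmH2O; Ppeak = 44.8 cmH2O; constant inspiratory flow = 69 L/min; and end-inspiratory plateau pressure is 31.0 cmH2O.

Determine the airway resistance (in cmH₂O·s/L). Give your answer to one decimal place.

Flow: 69 L/min ÷ 60 = 1.15 L/s.
Raw = (PIP − Pplat) / flow = (44.8 − 31.0) / 1.15 = 13.8 / 1.15 = 12.0 cmH2O·s/L.

12.0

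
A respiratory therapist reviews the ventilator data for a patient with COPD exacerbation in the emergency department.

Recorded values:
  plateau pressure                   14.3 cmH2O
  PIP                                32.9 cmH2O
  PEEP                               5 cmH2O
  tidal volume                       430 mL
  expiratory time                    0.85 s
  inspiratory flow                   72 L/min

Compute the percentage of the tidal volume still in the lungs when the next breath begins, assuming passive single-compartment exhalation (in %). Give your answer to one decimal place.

30.5

Flow: 72 L/min ÷ 60 = 1.2 L/s.
R = (PIP − Pplat)/V̇ = (32.9 − 14.3) / 1.2 = 18.6/1.2 = 15.5 cmH2O·s/L.
C = Vt/(Pplat − PEEP) = 430.0 / (14.3 − 5) = 430.0/9.3 = 46.237 mL/cmH2O.
τ = R × C = 15.5 × 0.04624 L/cmH2O = 0.7167 s.
Fraction remaining at end-expiration = e^(−Te/τ) = e^(−0.85/0.7167) = 0.3054 → 30.54%.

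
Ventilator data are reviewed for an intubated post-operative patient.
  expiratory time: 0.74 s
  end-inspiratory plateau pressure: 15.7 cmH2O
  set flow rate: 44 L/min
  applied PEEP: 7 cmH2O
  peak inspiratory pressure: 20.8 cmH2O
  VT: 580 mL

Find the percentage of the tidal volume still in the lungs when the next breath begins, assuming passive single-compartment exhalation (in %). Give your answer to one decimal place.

Flow: 44 L/min ÷ 60 = 0.7333 L/s.
R = (PIP − Pplat)/V̇ = (20.8 − 15.7) / 0.7333 = 5.1/0.7333 = 6.955 cmH2O·s/L.
C = Vt/(Pplat − PEEP) = 580.0 / (15.7 − 7) = 580.0/8.7 = 66.667 mL/cmH2O.
τ = R × C = 6.955 × 0.06667 L/cmH2O = 0.4637 s.
Fraction remaining at end-expiration = e^(−Te/τ) = e^(−0.74/0.4637) = 0.2027 → 20.27%.

20.3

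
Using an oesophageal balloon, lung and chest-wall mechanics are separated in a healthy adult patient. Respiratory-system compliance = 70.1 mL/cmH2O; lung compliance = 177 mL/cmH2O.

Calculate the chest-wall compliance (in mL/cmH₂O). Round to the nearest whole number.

1/Ccw = 1/Crs − 1/CL.
1/Ccw = 1/70.1 − 1/177 = 0.008616.
Ccw = 116.06 mL/cmH2O.

116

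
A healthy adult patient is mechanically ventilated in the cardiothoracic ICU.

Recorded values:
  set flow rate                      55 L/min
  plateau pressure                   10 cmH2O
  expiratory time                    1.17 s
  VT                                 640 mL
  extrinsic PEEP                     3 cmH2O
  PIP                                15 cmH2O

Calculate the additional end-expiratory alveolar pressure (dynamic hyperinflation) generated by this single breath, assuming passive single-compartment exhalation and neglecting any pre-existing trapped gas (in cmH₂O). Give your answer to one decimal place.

Flow: 55 L/min ÷ 60 = 0.9167 L/s.
R = (PIP − Pplat)/V̇ = (15 − 10) / 0.9167 = 5.0/0.9167 = 5.454 cmH2O·s/L.
C = Vt/(Pplat − PEEP) = 640.0 / (10 − 3) = 640.0/7.0 = 91.429 mL/cmH2O.
τ = R × C = 5.454 × 0.09143 L/cmH2O = 0.4987 s.
Fraction remaining = e^(−Te/τ) = e^(−1.17/0.4987) = 0.09574; trapped volume = 640.0 × 0.09574 = 61.274 mL.
Additional alveolar pressure from trapping ≈ V_trapped / C = 61.274 / 91.429 = 0.6702 cmH2O.

0.7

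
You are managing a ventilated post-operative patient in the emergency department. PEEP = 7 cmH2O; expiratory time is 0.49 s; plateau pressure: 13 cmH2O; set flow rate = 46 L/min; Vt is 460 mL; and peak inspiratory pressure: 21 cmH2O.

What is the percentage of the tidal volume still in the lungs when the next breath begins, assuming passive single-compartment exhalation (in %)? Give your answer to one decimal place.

Flow: 46 L/min ÷ 60 = 0.7667 L/s.
R = (PIP − Pplat)/V̇ = (21 − 13) / 0.7667 = 8.0/0.7667 = 10.434 cmH2O·s/L.
C = Vt/(Pplat − PEEP) = 460.0 / (13 − 7) = 460.0/6.0 = 76.667 mL/cmH2O.
τ = R × C = 10.434 × 0.07667 L/cmH2O = 0.8 s.
Fraction remaining at end-expiration = e^(−Te/τ) = e^(−0.49/0.8) = 0.542 → 54.2%.

54.2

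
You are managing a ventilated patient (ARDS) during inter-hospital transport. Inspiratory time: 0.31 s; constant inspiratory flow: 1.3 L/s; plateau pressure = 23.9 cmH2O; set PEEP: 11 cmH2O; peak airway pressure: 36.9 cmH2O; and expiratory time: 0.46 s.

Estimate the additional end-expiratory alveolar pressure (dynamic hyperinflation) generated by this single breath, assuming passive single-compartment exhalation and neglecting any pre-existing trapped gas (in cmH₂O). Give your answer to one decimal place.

3.0

Vt = flow × Ti = 1.3 L/s × 0.31 s × 1000 mL/L = 403.0 mL.
R = (PIP − Pplat)/V̇ = (36.9 − 23.9) / 1.3 = 13.0/1.3 = 10.0 cmH2O·s/L.
C = Vt/(Pplat − PEEP) = 403.0 / (23.9 − 11) = 403.0/12.9 = 31.24 mL/cmH2O.
τ = R × C = 10.0 × 0.03124 L/cmH2O = 0.3124 s.
Fraction remaining = e^(−Te/τ) = e^(−0.46/0.3124) = 0.2294; trapped volume = 403.0 × 0.2294 = 92.448 mL.
Additional alveolar pressure from trapping ≈ V_trapped / C = 92.448 / 31.24 = 2.959 cmH2O.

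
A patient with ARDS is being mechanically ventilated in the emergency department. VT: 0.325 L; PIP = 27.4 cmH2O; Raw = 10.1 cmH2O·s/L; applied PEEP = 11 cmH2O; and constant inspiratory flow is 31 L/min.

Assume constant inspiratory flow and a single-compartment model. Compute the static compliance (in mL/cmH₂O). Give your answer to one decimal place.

Flow: 31 L/min ÷ 60 = 0.5167 L/s.
Equation of motion (constant flow): PIP = Vt/C + R·V̇ + PEEP.
Vt/C = PIP − R·V̇ − PEEP = 27.4 − 10.1×0.5167 − 11 = 27.4 − 5.219 − 11 = 11.181 cmH2O.
C = Vt / 11.181 = 325 / 11.181 = 29.067 mL/cmH2O.

29.1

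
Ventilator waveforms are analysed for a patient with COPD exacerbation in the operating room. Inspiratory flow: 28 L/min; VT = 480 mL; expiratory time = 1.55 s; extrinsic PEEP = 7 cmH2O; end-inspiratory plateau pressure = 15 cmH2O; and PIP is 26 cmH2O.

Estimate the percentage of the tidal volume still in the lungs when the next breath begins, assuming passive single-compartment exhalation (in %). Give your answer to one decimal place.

33.4

Flow: 28 L/min ÷ 60 = 0.4667 L/s.
R = (PIP − Pplat)/V̇ = (26 − 15) / 0.4667 = 11.0/0.4667 = 23.57 cmH2O·s/L.
C = Vt/(Pplat − PEEP) = 480.0 / (15 − 7) = 480.0/8.0 = 60.0 mL/cmH2O.
τ = R × C = 23.57 × 0.06 L/cmH2O = 1.414 s.
Fraction remaining at end-expiration = e^(−Te/τ) = e^(−1.55/1.414) = 0.3341 → 33.41%.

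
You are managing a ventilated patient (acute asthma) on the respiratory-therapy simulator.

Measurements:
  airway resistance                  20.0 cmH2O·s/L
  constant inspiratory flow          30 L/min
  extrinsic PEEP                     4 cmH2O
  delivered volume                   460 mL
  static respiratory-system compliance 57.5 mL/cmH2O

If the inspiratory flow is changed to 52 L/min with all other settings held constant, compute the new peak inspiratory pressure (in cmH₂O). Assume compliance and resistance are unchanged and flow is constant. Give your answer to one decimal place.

29.3

Flow: 30 L/min ÷ 60 = 0.5 L/s.
New flow: 52 L/min ÷ 60 = 0.8667 L/s.
PIP = Vt/C + R·V̇ + PEEP (constant-flow equation of motion).
Only the resistive term changes: ΔPIP = R × ΔV̇ = 20.0 × (0.8667 − 0.5) = 20.0 × 0.3667 = 7.334 cmH2O.
Original PIP = 460/57.5 + 20.0×0.5 + 4 = 22.0 cmH2O; new PIP = 22.0 + (7.334) = 29.334 cmH2O.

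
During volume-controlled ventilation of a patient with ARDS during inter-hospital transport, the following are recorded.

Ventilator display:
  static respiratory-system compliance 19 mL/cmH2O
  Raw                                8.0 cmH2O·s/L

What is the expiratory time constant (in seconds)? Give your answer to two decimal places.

0.15

τ = R × C = 8.0 × 19 mL/cmH2O = 8.0 × 0.019 L/cmH2O = 0.152 s.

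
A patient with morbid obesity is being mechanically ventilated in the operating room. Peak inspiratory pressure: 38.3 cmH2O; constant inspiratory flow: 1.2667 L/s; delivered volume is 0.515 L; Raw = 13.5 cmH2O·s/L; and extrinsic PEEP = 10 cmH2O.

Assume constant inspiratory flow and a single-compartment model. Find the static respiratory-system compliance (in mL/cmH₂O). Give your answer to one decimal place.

46.0

Equation of motion (constant flow): PIP = Vt/C + R·V̇ + PEEP.
Vt/C = PIP − R·V̇ − PEEP = 38.3 − 13.5×1.2667 − 10 = 38.3 − 17.1 − 10 = 11.2 cmH2O.
C = Vt / 11.2 = 515 / 11.2 = 45.982 mL/cmH2O.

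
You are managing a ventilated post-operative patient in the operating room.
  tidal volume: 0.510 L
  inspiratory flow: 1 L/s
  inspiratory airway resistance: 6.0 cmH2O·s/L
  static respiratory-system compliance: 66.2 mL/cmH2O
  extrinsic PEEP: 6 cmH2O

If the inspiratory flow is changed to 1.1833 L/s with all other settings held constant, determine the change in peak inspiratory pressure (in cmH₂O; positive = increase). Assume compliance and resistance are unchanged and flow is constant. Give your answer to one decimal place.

PIP = Vt/C + R·V̇ + PEEP (constant-flow equation of motion).
Only the resistive term changes: ΔPIP = R × ΔV̇ = 6.0 × (1.1833 − 1) = 6.0 × 0.1833 = 1.1 cmH2O.

1.1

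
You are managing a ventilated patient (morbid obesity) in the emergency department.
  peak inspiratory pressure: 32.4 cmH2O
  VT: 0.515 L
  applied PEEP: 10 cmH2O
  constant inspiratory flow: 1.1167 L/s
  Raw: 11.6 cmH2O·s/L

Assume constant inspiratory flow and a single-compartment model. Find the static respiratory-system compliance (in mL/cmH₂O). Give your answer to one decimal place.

54.5

Equation of motion (constant flow): PIP = Vt/C + R·V̇ + PEEP.
Vt/C = PIP − R·V̇ − PEEP = 32.4 − 11.6×1.1167 − 10 = 32.4 − 12.954 − 10 = 9.446 cmH2O.
C = Vt / 9.446 = 515 / 9.446 = 54.52 mL/cmH2O.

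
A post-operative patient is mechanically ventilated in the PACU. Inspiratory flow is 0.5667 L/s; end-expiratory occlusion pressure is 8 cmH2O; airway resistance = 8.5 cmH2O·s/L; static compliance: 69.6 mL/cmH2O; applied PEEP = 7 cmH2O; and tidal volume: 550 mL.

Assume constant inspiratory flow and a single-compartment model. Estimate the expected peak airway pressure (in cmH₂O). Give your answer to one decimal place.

Total PEEP = 8 cmH2O (set 7 + intrinsic 1); this is the baseline alveolar pressure.
Equation of motion (constant flow): PIP = Vt/C + R·V̇ + PEEP.
PIP = 550/69.6 + 8.5×0.5667 + 8 = 7.902 + 4.817 + 8 = 20.719 cmH2O.

20.7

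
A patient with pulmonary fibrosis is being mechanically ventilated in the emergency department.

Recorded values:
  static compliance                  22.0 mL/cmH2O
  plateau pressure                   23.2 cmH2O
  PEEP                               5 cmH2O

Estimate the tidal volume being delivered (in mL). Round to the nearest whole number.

400

Vt = Cstat × (Pplat − PEEP) = 22.0 × (23.2 − 5) = 22.0 × 18.2 = 400.4 mL.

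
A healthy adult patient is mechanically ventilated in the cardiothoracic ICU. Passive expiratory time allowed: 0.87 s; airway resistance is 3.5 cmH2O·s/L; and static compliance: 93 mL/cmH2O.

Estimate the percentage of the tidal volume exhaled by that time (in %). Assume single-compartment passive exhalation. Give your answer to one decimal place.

τ = R × C = 3.5 × 93 mL/cmH2O = 3.5 × 0.093 L/cmH2O = 0.3255 s.
Passive exhalation: V(t)/V₀ = e^(−t/τ) = e^(−0.87/0.3255) = 0.06906.
Fraction exhaled = 1 − 0.06906 = 0.9309 → 93.09%.

93.1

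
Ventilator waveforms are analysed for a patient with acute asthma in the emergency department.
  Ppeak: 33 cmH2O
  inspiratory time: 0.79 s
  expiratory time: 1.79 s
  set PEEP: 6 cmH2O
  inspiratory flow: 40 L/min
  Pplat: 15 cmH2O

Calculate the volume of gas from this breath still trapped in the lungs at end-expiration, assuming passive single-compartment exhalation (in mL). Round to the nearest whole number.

Flow: 40 L/min ÷ 60 = 0.6667 L/s.
Vt = flow × Ti = 0.6667 L/s × 0.79 s × 1000 mL/L = 526.69 mL.
R = (PIP − Pplat)/V̇ = (33 − 15) / 0.6667 = 18.0/0.6667 = 26.999 cmH2O·s/L.
C = Vt/(Pplat − PEEP) = 526.69 / (15 − 6) = 526.69/9.0 = 58.521 mL/cmH2O.
τ = R × C = 26.999 × 0.05852 L/cmH2O = 1.58 s.
Fraction remaining = e^(−Te/τ) = e^(−1.79/1.58) = 0.3221.
Trapped volume = 526.69 × 0.3221 = 169.65 mL.

170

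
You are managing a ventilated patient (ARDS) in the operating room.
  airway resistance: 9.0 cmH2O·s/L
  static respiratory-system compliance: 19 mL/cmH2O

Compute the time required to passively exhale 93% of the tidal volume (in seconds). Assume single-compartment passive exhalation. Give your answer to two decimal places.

0.45

τ = R × C = 9.0 × 19 mL/cmH2O = 9.0 × 0.019 L/cmH2O = 0.171 s.
Exhaled fraction f = 1 − e^(−t/τ) → t = −τ·ln(1 − f) = −0.171·ln(0.07) = 0.4547 s.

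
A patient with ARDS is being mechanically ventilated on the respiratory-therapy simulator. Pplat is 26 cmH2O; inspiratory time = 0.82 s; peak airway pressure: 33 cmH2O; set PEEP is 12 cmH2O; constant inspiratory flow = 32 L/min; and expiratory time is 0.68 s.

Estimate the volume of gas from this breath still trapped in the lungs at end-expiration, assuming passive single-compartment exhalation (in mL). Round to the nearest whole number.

83

Flow: 32 L/min ÷ 60 = 0.5333 L/s.
Vt = flow × Ti = 0.5333 L/s × 0.82 s × 1000 mL/L = 437.31 mL.
R = (PIP − Pplat)/V̇ = (33 − 26) / 0.5333 = 7.0/0.5333 = 13.126 cmH2O·s/L.
C = Vt/(Pplat − PEEP) = 437.31 / (26 − 12) = 437.31/14.0 = 31.236 mL/cmH2O.
τ = R × C = 13.126 × 0.03124 L/cmH2O = 0.4101 s.
Fraction remaining = e^(−Te/τ) = e^(−0.68/0.4101) = 0.1905.
Trapped volume = 437.31 × 0.1905 = 83.308 mL.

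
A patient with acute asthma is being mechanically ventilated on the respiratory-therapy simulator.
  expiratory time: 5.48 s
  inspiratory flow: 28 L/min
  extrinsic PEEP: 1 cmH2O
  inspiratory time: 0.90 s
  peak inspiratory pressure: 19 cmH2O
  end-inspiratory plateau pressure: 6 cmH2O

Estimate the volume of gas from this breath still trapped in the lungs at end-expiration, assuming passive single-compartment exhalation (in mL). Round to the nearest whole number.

40

Flow: 28 L/min ÷ 60 = 0.4667 L/s.
Vt = flow × Ti = 0.4667 L/s × 0.90 s × 1000 mL/L = 420.03 mL.
R = (PIP − Pplat)/V̇ = (19 − 6) / 0.4667 = 13.0/0.4667 = 27.855 cmH2O·s/L.
C = Vt/(Pplat − PEEP) = 420.03 / (6 − 1) = 420.03/5.0 = 84.006 mL/cmH2O.
τ = R × C = 27.855 × 0.08401 L/cmH2O = 2.34 s.
Fraction remaining = e^(−Te/τ) = e^(−5.48/2.34) = 0.09615.
Trapped volume = 420.03 × 0.09615 = 40.386 mL.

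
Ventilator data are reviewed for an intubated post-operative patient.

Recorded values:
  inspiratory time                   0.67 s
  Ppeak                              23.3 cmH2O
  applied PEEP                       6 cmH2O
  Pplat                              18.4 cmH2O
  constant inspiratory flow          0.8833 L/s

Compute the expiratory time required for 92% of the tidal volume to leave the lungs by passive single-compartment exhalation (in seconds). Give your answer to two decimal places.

0.67

Vt = flow × Ti = 0.8833 L/s × 0.67 s × 1000 mL/L = 591.81 mL.
R = (PIP − Pplat)/V̇ = (23.3 − 18.4) / 0.8833 = 4.9/0.8833 = 5.547 cmH2O·s/L.
C = Vt/(Pplat − PEEP) = 591.81 / (18.4 − 6) = 591.81/12.4 = 47.727 mL/cmH2O.
τ = R × C = 5.547 × 0.04773 L/cmH2O = 0.2648 s.
t = −τ·ln(1 − 0.92) = −0.2648·ln(0.08) = 0.6688 s.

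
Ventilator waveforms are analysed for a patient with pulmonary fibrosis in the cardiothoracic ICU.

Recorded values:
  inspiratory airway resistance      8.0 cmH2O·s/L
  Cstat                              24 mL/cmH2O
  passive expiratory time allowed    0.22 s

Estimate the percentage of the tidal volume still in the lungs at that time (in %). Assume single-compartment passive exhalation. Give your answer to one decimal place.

τ = R × C = 8.0 × 24 mL/cmH2O = 8.0 × 0.024 L/cmH2O = 0.192 s.
Passive exhalation: V(t)/V₀ = e^(−t/τ) = e^(−0.22/0.192) = 0.318.
Fraction remaining = 0.318 → 31.8%.

31.8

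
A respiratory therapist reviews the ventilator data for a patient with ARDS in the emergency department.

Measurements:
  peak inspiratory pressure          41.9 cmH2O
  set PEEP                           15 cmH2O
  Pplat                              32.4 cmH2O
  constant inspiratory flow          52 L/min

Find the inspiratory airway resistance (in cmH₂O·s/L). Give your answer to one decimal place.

11.0

Flow: 52 L/min ÷ 60 = 0.8667 L/s.
Raw = (PIP − Pplat) / flow = (41.9 − 32.4) / 0.8667 = 9.5 / 0.8667 = 10.961 cmH2O·s/L.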